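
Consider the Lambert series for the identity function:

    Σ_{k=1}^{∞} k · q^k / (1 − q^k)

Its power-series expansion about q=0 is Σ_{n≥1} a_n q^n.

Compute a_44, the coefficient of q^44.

[q^44] f(1)=1,f(2)=2,f(4)=4,f(11)=11,f(22)=22,f(44)=44 ⇒ 84

a_44 = 84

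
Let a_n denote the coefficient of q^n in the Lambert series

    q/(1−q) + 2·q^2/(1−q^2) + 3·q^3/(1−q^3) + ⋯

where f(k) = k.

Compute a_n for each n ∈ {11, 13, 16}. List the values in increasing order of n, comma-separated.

q^11  k|11↦f(k): 11:11 1:1  a_11=12
[q^13] f(1)=1,f(13)=13 ⇒ 14
[q^16] f(16)=16,f(8)=8,f(4)=4,f(2)=2,f(1)=1 ⇒ 31

12, 14, 31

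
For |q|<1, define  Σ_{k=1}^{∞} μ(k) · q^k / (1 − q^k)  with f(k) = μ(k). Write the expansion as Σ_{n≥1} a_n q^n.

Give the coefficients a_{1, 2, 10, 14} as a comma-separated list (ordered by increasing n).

1, 0, 0, 0

d|1:{1}  Σμ=1=1
[q^2] μ(1)=1,μ(2)=-1 ⇒ 0
q^10  k|10↦μ(k): 10:1 5:-1 2:-1 1:1  a_10=0
n=14: 1·14 2·7 7·2 14·1  μ→[1+(-1)+(-1)+1]=0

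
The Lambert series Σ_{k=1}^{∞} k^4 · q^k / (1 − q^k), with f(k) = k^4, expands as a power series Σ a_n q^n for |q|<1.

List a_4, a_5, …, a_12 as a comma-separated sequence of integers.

n=4: 4·1 2·2 1·4  f→[256+16+1]=273
d|5:{1,5}  Σf=1+625=626
n=6: 6·1 3·2 2·3 1·6  f→[1296+81+16+1]=1394
[q^7] f(7)=2401,f(1)=1 ⇒ 2402
[q^8] f(8)=4096,f(4)=256,f(2)=16,f(1)=1 ⇒ 4369
d|9:{1,3,9}  Σf=1+81+6561=6643
d|10:{1,2,5,10}  Σf=1+16+625+10000=10642
d|11:{11,1}  Σf=14641+1=14642
n=12: 12·1 6·2 4·3 3·4 2·6 1·12  f→[20736+1296+256+81+16+1]=22386

273, 626, 1394, 2402, 4369, 6643, 10642, 14642, 22386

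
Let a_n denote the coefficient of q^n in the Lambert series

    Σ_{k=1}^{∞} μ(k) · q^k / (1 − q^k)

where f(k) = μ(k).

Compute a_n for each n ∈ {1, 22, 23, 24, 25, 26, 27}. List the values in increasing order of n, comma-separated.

1, 0, 0, 0, 0, 0, 0

n=1: 1·1  μ→[1]=1
d|22:{1,2,11,22}  Σμ=1+(-1)+(-1)+1=0
[q^23] μ(23)=-1,μ(1)=1 ⇒ 0
n=24: 1·24 2·12 3·8 4·6 6·4 8·3 12·2 24·1  μ→[1+(-1)+(-1)+0+1+0+0+0]=0
q^25  k|25↦μ(k): 1:1 5:-1 25:0  a_25=0
[q^26] μ(1)=1,μ(2)=-1,μ(13)=-1,μ(26)=1 ⇒ 0
q^27  k|27↦μ(k): 27:0 9:0 3:-1 1:1  a_27=0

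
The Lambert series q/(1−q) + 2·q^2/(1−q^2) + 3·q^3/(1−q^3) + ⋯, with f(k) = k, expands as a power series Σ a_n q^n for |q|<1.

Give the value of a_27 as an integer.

[q^27] f(1)=1,f(3)=3,f(9)=9,f(27)=27 ⇒ 40

a_27 = 40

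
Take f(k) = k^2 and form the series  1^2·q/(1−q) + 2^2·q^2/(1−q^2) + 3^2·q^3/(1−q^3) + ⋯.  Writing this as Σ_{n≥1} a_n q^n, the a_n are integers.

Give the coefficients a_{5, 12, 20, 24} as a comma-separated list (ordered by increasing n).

n=5: 5·1 1·5  f→[25+1]=26
d|12:{12,6,4,3,2,1}  Σf=144+36+16+9+4+1=210
q^20  k|20↦f(k): 1:1 2:4 4:16 5:25 10:100 20:400  a_20=546
q^24  k|24↦f(k): 1:1 2:4 3:9 4:16 6:36 8:64 12:144 24:576  a_24=850

26, 210, 546, 850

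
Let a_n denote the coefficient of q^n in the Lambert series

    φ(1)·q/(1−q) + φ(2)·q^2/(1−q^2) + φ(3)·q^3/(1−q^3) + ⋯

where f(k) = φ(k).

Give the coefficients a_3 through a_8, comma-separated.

[q^3] φ(3)=2,φ(1)=1 ⇒ 3
q^4  k|4↦φ(k): 4:2 2:1 1:1  a_4=4
q^5  k|5↦φ(k): 5:4 1:1  a_5=5
d|6:{6,3,2,1}  Σφ=2+2+1+1=6
d|7:{1,7}  Σφ=1+6=7
n=8: 1·8 2·4 4·2 8·1  φ→[1+1+2+4]=8

3, 4, 5, 6, 7, 8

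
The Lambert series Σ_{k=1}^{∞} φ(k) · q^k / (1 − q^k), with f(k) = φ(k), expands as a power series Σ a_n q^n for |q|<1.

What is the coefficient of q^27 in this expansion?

d|27:{27,9,3,1}  Σφ=18+6+2+1=27

a_27 = 27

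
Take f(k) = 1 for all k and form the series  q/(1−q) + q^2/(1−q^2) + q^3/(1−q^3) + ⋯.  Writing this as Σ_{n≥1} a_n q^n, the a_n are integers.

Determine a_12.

a_12 = 6

n=12: 1·12 2·6 3·4 4·3 6·2 12·1  f→[1+1+1+1+1+1]=6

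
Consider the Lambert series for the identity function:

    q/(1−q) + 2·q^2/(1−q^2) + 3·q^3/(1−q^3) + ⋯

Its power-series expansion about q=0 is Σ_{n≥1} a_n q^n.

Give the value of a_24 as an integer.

a_24 = 60

[q^24] f(1)=1,f(2)=2,f(3)=3,f(4)=4,f(6)=6,f(8)=8,f(12)=12,f(24)=24 ⇒ 60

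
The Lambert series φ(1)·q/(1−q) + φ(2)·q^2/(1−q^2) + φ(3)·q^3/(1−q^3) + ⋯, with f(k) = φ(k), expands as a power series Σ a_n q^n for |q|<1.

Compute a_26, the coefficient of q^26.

d|26:{26,13,2,1}  Σφ=12+12+1+1=26

a_26 = 26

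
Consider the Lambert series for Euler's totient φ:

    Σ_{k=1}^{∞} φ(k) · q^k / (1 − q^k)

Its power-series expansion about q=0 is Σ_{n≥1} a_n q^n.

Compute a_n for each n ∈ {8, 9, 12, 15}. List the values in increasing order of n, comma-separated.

d|8:{1,2,4,8}  Σφ=1+1+2+4=8
d|9:{1,3,9}  Σφ=1+2+6=9
d|12:{1,2,3,4,6,12}  Σφ=1+1+2+2+2+4=12
d|15:{1,3,5,15}  Σφ=1+2+4+8=15

8, 9, 12, 15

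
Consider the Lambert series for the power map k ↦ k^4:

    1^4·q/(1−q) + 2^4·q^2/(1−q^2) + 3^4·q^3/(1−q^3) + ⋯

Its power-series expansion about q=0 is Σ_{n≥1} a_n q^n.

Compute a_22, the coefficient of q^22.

a_22 = 248914

d|22:{22,11,2,1}  Σf=234256+14641+16+1=248914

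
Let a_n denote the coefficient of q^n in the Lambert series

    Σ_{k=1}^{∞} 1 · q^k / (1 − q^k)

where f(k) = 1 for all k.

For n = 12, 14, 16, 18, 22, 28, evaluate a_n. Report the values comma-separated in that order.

[q^12] f(12)=1,f(6)=1,f(4)=1,f(3)=1,f(2)=1,f(1)=1 ⇒ 6
[q^14] f(1)=1,f(2)=1,f(7)=1,f(14)=1 ⇒ 4
q^16  k|16↦f(k): 16:1 8:1 4:1 2:1 1:1  a_16=5
[q^18] f(18)=1,f(9)=1,f(6)=1,f(3)=1,f(2)=1,f(1)=1 ⇒ 6
q^22  k|22↦f(k): 22:1 11:1 2:1 1:1  a_22=4
q^28  k|28↦f(k): 28:1 14:1 7:1 4:1 2:1 1:1  a_28=6

6, 4, 5, 6, 4, 6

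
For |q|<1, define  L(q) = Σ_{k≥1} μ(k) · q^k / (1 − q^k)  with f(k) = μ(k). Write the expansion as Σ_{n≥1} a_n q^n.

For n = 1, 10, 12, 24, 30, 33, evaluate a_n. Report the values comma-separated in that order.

1, 0, 0, 0, 0, 0

[q^1] μ(1)=1 ⇒ 1
q^10  k|10↦μ(k): 1:1 2:-1 5:-1 10:1  a_10=0
[q^12] μ(1)=1,μ(2)=-1,μ(3)=-1,μ(4)=0,μ(6)=1,μ(12)=0 ⇒ 0
d|24:{1,2,3,4,6,8,12,24}  Σμ=1+(-1)+(-1)+0+1+0+0+0=0
[q^30] μ(1)=1,μ(2)=-1,μ(3)=-1,μ(5)=-1,μ(6)=1,μ(10)=1,μ(15)=1,μ(30)=-1 ⇒ 0
q^33  k|33↦μ(k): 33:1 11:-1 3:-1 1:1  a_33=0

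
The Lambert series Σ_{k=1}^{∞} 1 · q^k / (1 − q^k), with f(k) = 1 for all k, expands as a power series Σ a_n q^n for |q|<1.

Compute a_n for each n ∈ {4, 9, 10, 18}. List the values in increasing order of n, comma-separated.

3, 3, 4, 6

n=4: 1·4 2·2 4·1  f→[1+1+1]=3
[q^9] f(1)=1,f(3)=1,f(9)=1 ⇒ 3
[q^10] f(10)=1,f(5)=1,f(2)=1,f(1)=1 ⇒ 4
q^18  k|18↦f(k): 18:1 9:1 6:1 3:1 2:1 1:1  a_18=6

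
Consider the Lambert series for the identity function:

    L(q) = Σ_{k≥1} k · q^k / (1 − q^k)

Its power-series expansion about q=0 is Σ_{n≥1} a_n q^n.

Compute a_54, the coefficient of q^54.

d|54:{54,27,18,9,6,3,2,1}  Σf=54+27+18+9+6+3+2+1=120

a_54 = 120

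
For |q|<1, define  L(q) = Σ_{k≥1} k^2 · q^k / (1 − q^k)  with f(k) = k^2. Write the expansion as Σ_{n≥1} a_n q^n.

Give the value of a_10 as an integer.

q^10  k|10↦f(k): 10:100 5:25 2:4 1:1  a_10=130

a_10 = 130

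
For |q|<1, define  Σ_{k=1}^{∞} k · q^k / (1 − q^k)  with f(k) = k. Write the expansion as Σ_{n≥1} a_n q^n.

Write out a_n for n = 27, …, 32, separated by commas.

n=27: 27·1 9·3 3·9 1·27  f→[27+9+3+1]=40
q^28  k|28↦f(k): 28:28 14:14 7:7 4:4 2:2 1:1  a_28=56
d|29:{29,1}  Σf=29+1=30
q^30  k|30↦f(k): 30:30 15:15 10:10 6:6 5:5 3:3 2:2 1:1  a_30=72
[q^31] f(31)=31,f(1)=1 ⇒ 32
q^32  k|32↦f(k): 32:32 16:16 8:8 4:4 2:2 1:1  a_32=63

40, 56, 30, 72, 32, 63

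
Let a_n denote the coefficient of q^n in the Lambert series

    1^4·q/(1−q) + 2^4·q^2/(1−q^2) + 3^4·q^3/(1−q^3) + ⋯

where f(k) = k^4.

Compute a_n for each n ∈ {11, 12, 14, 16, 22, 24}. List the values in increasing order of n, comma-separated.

[q^11] f(1)=1,f(11)=14641 ⇒ 14642
d|12:{1,2,3,4,6,12}  Σf=1+16+81+256+1296+20736=22386
n=14: 1·14 2·7 7·2 14·1  f→[1+16+2401+38416]=40834
n=16: 1·16 2·8 4·4 8·2 16·1  f→[1+16+256+4096+65536]=69905
[q^22] f(22)=234256,f(11)=14641,f(2)=16,f(1)=1 ⇒ 248914
d|24:{24,12,8,6,4,3,2,1}  Σf=331776+20736+4096+1296+256+81+16+1=358258

14642, 22386, 40834, 69905, 248914, 358258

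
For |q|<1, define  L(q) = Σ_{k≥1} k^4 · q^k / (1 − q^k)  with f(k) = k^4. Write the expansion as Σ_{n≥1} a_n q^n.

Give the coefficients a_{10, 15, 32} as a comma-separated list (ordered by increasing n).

10642, 51332, 1118481

[q^10] f(10)=10000,f(5)=625,f(2)=16,f(1)=1 ⇒ 10642
q^15  k|15↦f(k): 15:50625 5:625 3:81 1:1  a_15=51332
[q^32] f(32)=1048576,f(16)=65536,f(8)=4096,f(4)=256,f(2)=16,f(1)=1 ⇒ 1118481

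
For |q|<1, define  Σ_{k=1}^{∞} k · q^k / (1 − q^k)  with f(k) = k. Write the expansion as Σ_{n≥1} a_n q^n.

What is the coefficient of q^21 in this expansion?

d|21:{21,7,3,1}  Σf=21+7+3+1=32

a_21 = 32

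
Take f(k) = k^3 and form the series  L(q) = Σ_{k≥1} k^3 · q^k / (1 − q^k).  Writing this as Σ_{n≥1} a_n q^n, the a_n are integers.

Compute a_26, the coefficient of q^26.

a_26 = 19782

q^26  k|26↦f(k): 26:17576 13:2197 2:8 1:1  a_26=19782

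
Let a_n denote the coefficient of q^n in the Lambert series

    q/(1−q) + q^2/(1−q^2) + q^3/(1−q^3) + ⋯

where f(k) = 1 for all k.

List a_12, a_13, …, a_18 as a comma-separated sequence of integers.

6, 2, 4, 4, 5, 2, 6

q^12  k|12↦f(k): 12:1 6:1 4:1 3:1 2:1 1:1  a_12=6
d|13:{13,1}  Σf=1+1=2
[q^14] f(14)=1,f(7)=1,f(2)=1,f(1)=1 ⇒ 4
q^15  k|15↦f(k): 1:1 3:1 5:1 15:1  a_15=4
d|16:{16,8,4,2,1}  Σf=1+1+1+1+1=5
[q^17] f(17)=1,f(1)=1 ⇒ 2
q^18  k|18↦f(k): 1:1 2:1 3:1 6:1 9:1 18:1  a_18=6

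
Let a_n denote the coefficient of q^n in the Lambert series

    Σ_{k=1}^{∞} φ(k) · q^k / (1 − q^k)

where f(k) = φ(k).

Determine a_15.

n=15: 15·1 5·3 3·5 1·15  φ→[8+4+2+1]=15

a_15 = 15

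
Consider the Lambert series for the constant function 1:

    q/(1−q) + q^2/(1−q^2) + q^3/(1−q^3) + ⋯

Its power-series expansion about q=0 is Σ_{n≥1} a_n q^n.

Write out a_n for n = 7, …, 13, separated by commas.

2, 4, 3, 4, 2, 6, 2

d|7:{7,1}  Σf=1+1=2
[q^8] f(1)=1,f(2)=1,f(4)=1,f(8)=1 ⇒ 4
n=9: 9·1 3·3 1·9  f→[1+1+1]=3
d|10:{10,5,2,1}  Σf=1+1+1+1=4
n=11: 1·11 11·1  f→[1+1]=2
[q^12] f(12)=1,f(6)=1,f(4)=1,f(3)=1,f(2)=1,f(1)=1 ⇒ 6
q^13  k|13↦f(k): 1:1 13:1  a_13=2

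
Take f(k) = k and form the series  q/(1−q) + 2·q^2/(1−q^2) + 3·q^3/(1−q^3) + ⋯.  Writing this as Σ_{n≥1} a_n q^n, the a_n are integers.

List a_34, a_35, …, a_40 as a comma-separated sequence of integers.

[q^34] f(34)=34,f(17)=17,f(2)=2,f(1)=1 ⇒ 54
q^35  k|35↦f(k): 1:1 5:5 7:7 35:35  a_35=48
n=36: 36·1 18·2 12·3 9·4 6·6 4·9 3·12 2·18 1·36  f→[36+18+12+9+6+4+3+2+1]=91
[q^37] f(37)=37,f(1)=1 ⇒ 38
q^38  k|38↦f(k): 38:38 19:19 2:2 1:1  a_38=60
q^39  k|39↦f(k): 1:1 3:3 13:13 39:39  a_39=56
[q^40] f(1)=1,f(2)=2,f(4)=4,f(5)=5,f(8)=8,f(10)=10,f(20)=20,f(40)=40 ⇒ 90

54, 48, 91, 38, 60, 56, 90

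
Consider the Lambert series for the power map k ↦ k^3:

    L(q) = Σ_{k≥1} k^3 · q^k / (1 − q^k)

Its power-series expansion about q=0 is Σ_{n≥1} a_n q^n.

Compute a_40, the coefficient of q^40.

a_40 = 73710

d|40:{40,20,10,8,5,4,2,1}  Σf=64000+8000+1000+512+125+64+8+1=73710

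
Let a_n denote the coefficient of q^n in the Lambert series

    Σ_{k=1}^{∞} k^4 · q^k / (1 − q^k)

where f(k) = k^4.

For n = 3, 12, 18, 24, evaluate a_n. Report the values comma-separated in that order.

82, 22386, 112931, 358258

q^3  k|3↦f(k): 3:81 1:1  a_3=82
d|12:{12,6,4,3,2,1}  Σf=20736+1296+256+81+16+1=22386
n=18: 1·18 2·9 3·6 6·3 9·2 18·1  f→[1+16+81+1296+6561+104976]=112931
n=24: 1·24 2·12 3·8 4·6 6·4 8·3 12·2 24·1  f→[1+16+81+256+1296+4096+20736+331776]=358258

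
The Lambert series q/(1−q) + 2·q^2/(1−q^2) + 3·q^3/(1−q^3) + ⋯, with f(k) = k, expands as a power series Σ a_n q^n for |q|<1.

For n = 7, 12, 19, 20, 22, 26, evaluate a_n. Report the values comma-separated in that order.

d|7:{1,7}  Σf=1+7=8
q^12  k|12↦f(k): 1:1 2:2 3:3 4:4 6:6 12:12  a_12=28
n=19: 1·19 19·1  f→[1+19]=20
d|20:{20,10,5,4,2,1}  Σf=20+10+5+4+2+1=42
[q^22] f(1)=1,f(2)=2,f(11)=11,f(22)=22 ⇒ 36
n=26: 26·1 13·2 2·13 1·26  f→[26+13+2+1]=42

8, 28, 20, 42, 36, 42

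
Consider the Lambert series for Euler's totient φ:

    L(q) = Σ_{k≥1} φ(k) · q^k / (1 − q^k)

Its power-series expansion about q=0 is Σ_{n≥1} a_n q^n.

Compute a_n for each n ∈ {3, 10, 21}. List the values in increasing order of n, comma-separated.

n=3: 3·1 1·3  φ→[2+1]=3
d|10:{10,5,2,1}  Σφ=4+4+1+1=10
q^21  k|21↦φ(k): 1:1 3:2 7:6 21:12  a_21=21

3, 10, 21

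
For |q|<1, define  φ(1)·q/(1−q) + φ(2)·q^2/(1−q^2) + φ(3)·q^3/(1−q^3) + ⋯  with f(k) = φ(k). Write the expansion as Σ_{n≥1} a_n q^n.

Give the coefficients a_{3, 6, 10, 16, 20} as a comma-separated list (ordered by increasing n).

q^3  k|3↦φ(k): 3:2 1:1  a_3=3
q^6  k|6↦φ(k): 1:1 2:1 3:2 6:2  a_6=6
q^10  k|10↦φ(k): 1:1 2:1 5:4 10:4  a_10=10
[q^16] φ(16)=8,φ(8)=4,φ(4)=2,φ(2)=1,φ(1)=1 ⇒ 16
d|20:{1,2,4,5,10,20}  Σφ=1+1+2+4+4+8=20

3, 6, 10, 16, 20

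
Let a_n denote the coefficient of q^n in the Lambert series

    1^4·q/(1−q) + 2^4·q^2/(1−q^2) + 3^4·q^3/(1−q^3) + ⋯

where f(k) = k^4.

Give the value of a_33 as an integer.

q^33  k|33↦f(k): 1:1 3:81 11:14641 33:1185921  a_33=1200644

a_33 = 1200644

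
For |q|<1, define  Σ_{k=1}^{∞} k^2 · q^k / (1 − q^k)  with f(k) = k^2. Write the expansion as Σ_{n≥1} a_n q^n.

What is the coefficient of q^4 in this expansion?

[q^4] f(1)=1,f(2)=4,f(4)=16 ⇒ 21

a_4 = 21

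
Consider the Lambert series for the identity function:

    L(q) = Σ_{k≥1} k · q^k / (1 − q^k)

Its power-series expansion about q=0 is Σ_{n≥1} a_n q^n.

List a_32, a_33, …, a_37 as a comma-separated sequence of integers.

q^32  k|32↦f(k): 32:32 16:16 8:8 4:4 2:2 1:1  a_32=63
d|33:{33,11,3,1}  Σf=33+11+3+1=48
d|34:{1,2,17,34}  Σf=1+2+17+34=54
d|35:{1,5,7,35}  Σf=1+5+7+35=48
q^36  k|36↦f(k): 1:1 2:2 3:3 4:4 6:6 9:9 12:12 18:18 36:36  a_36=91
n=37: 37·1 1·37  f→[37+1]=38

63, 48, 54, 48, 91, 38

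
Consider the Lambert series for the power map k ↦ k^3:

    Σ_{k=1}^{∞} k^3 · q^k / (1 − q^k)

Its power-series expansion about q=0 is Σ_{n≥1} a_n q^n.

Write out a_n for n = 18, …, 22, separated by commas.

n=18: 1·18 2·9 3·6 6·3 9·2 18·1  f→[1+8+27+216+729+5832]=6813
q^19  k|19↦f(k): 1:1 19:6859  a_19=6860
[q^20] f(1)=1,f(2)=8,f(4)=64,f(5)=125,f(10)=1000,f(20)=8000 ⇒ 9198
q^21  k|21↦f(k): 1:1 3:27 7:343 21:9261  a_21=9632
q^22  k|22↦f(k): 1:1 2:8 11:1331 22:10648  a_22=11988

6813, 6860, 9198, 9632, 11988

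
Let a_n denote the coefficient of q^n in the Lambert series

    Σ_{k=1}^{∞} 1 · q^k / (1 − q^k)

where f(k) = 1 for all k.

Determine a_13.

q^13  k|13↦f(k): 1:1 13:1  a_13=2

a_13 = 2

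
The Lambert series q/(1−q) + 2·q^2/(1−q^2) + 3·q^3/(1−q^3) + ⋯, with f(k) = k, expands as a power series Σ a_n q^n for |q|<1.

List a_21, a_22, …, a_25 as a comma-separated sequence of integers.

[q^21] f(1)=1,f(3)=3,f(7)=7,f(21)=21 ⇒ 32
q^22  k|22↦f(k): 22:22 11:11 2:2 1:1  a_22=36
q^23  k|23↦f(k): 23:23 1:1  a_23=24
q^24  k|24↦f(k): 1:1 2:2 3:3 4:4 6:6 8:8 12:12 24:24  a_24=60
n=25: 1·25 5·5 25·1  f→[1+5+25]=31

32, 36, 24, 60, 31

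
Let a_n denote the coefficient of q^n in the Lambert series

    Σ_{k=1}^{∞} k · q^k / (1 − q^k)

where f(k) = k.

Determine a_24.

a_24 = 60

q^24  k|24↦f(k): 24:24 12:12 8:8 6:6 4:4 3:3 2:2 1:1  a_24=60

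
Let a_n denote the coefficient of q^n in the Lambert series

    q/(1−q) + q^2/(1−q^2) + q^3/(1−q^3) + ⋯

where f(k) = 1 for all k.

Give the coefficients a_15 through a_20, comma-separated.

4, 5, 2, 6, 2, 6

n=15: 15·1 5·3 3·5 1·15  f→[1+1+1+1]=4
[q^16] f(16)=1,f(8)=1,f(4)=1,f(2)=1,f(1)=1 ⇒ 5
q^17  k|17↦f(k): 1:1 17:1  a_17=2
n=18: 1·18 2·9 3·6 6·3 9·2 18·1  f→[1+1+1+1+1+1]=6
d|19:{19,1}  Σf=1+1=2
[q^20] f(1)=1,f(2)=1,f(4)=1,f(5)=1,f(10)=1,f(20)=1 ⇒ 6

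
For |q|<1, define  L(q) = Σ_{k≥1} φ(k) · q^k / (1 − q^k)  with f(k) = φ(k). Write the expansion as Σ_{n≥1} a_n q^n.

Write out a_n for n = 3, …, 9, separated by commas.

[q^3] φ(1)=1,φ(3)=2 ⇒ 3
n=4: 4·1 2·2 1·4  φ→[2+1+1]=4
n=5: 1·5 5·1  φ→[1+4]=5
n=6: 6·1 3·2 2·3 1·6  φ→[2+2+1+1]=6
[q^7] φ(1)=1,φ(7)=6 ⇒ 7
[q^8] φ(1)=1,φ(2)=1,φ(4)=2,φ(8)=4 ⇒ 8
[q^9] φ(9)=6,φ(3)=2,φ(1)=1 ⇒ 9

3, 4, 5, 6, 7, 8, 9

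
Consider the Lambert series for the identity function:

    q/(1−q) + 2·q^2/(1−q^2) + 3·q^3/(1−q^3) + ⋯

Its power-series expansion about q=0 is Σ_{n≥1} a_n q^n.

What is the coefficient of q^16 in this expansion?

a_16 = 31

q^16  k|16↦f(k): 1:1 2:2 4:4 8:8 16:16  a_16=31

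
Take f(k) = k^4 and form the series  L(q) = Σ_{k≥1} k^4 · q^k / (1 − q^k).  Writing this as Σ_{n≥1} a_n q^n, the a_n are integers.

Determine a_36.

a_36 = 1813539

[q^36] f(1)=1,f(2)=16,f(3)=81,f(4)=256,f(6)=1296,f(9)=6561,f(12)=20736,f(18)=104976,f(36)=1679616 ⇒ 1813539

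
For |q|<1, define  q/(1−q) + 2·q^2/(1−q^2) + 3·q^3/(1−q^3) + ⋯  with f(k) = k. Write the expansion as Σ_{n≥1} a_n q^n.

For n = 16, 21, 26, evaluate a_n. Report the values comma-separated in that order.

31, 32, 42

q^16  k|16↦f(k): 16:16 8:8 4:4 2:2 1:1  a_16=31
d|21:{21,7,3,1}  Σf=21+7+3+1=32
q^26  k|26↦f(k): 26:26 13:13 2:2 1:1  a_26=42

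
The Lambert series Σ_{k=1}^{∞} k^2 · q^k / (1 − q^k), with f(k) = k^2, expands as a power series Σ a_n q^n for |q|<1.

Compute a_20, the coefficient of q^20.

[q^20] f(1)=1,f(2)=4,f(4)=16,f(5)=25,f(10)=100,f(20)=400 ⇒ 546

a_20 = 546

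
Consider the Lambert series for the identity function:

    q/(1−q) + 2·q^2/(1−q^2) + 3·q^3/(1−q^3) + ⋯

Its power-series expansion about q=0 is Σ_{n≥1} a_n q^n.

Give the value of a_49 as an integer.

n=49: 1·49 7·7 49·1  f→[1+7+49]=57

a_49 = 57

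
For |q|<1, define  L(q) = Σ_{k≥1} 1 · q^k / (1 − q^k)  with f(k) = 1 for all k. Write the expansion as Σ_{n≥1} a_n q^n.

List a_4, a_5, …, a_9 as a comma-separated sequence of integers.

3, 2, 4, 2, 4, 3

n=4: 1·4 2·2 4·1  f→[1+1+1]=3
[q^5] f(5)=1,f(1)=1 ⇒ 2
q^6  k|6↦f(k): 6:1 3:1 2:1 1:1  a_6=4
q^7  k|7↦f(k): 7:1 1:1  a_7=2
[q^8] f(1)=1,f(2)=1,f(4)=1,f(8)=1 ⇒ 4
d|9:{9,3,1}  Σf=1+1+1=3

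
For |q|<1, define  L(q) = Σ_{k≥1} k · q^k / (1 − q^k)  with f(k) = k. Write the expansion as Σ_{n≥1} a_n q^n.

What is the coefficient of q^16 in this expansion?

d|16:{16,8,4,2,1}  Σf=16+8+4+2+1=31

a_16 = 31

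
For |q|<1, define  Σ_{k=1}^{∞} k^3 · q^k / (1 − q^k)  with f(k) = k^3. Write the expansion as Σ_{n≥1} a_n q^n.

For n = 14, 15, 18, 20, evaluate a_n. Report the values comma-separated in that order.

d|14:{1,2,7,14}  Σf=1+8+343+2744=3096
d|15:{15,5,3,1}  Σf=3375+125+27+1=3528
[q^18] f(1)=1,f(2)=8,f(3)=27,f(6)=216,f(9)=729,f(18)=5832 ⇒ 6813
n=20: 20·1 10·2 5·4 4·5 2·10 1·20  f→[8000+1000+125+64+8+1]=9198

3096, 3528, 6813, 9198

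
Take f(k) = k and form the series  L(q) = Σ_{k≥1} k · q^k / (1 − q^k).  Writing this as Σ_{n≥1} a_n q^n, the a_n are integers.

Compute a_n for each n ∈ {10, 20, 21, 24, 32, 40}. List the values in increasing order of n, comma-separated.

[q^10] f(1)=1,f(2)=2,f(5)=5,f(10)=10 ⇒ 18
n=20: 1·20 2·10 4·5 5·4 10·2 20·1  f→[1+2+4+5+10+20]=42
[q^21] f(21)=21,f(7)=7,f(3)=3,f(1)=1 ⇒ 32
n=24: 1·24 2·12 3·8 4·6 6·4 8·3 12·2 24·1  f→[1+2+3+4+6+8+12+24]=60
d|32:{1,2,4,8,16,32}  Σf=1+2+4+8+16+32=63
d|40:{1,2,4,5,8,10,20,40}  Σf=1+2+4+5+8+10+20+40=90

18, 42, 32, 60, 63, 90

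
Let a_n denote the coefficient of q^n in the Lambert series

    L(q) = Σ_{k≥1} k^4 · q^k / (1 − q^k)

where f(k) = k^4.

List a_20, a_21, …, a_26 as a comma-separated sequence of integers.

n=20: 20·1 10·2 5·4 4·5 2·10 1·20  f→[160000+10000+625+256+16+1]=170898
[q^21] f(1)=1,f(3)=81,f(7)=2401,f(21)=194481 ⇒ 196964
d|22:{22,11,2,1}  Σf=234256+14641+16+1=248914
n=23: 23·1 1·23  f→[279841+1]=279842
q^24  k|24↦f(k): 24:331776 12:20736 8:4096 6:1296 4:256 3:81 2:16 1:1  a_24=358258
n=25: 1·25 5·5 25·1  f→[1+625+390625]=391251
d|26:{1,2,13,26}  Σf=1+16+28561+456976=485554

170898, 196964, 248914, 279842, 358258, 391251, 485554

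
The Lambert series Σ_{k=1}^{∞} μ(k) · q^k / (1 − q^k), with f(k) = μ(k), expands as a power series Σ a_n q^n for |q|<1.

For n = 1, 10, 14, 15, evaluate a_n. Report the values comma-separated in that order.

[q^1] μ(1)=1 ⇒ 1
q^10  k|10↦μ(k): 1:1 2:-1 5:-1 10:1  a_10=0
q^14  k|14↦μ(k): 14:1 7:-1 2:-1 1:1  a_14=0
d|15:{15,5,3,1}  Σμ=1+(-1)+(-1)+1=0

1, 0, 0, 0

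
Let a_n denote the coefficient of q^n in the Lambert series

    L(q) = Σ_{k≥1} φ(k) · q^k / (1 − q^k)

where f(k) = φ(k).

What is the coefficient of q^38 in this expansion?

n=38: 38·1 19·2 2·19 1·38  φ→[18+18+1+1]=38

a_38 = 38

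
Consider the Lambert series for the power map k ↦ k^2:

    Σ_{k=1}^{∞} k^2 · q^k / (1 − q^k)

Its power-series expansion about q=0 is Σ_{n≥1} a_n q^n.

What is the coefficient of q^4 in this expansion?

d|4:{4,2,1}  Σf=16+4+1=21

a_4 = 21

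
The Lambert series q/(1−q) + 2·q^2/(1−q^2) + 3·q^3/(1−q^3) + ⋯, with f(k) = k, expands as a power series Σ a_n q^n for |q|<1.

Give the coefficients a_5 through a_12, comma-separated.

d|5:{5,1}  Σf=5+1=6
[q^6] f(6)=6,f(3)=3,f(2)=2,f(1)=1 ⇒ 12
q^7  k|7↦f(k): 7:7 1:1  a_7=8
n=8: 8·1 4·2 2·4 1·8  f→[8+4+2+1]=15
q^9  k|9↦f(k): 9:9 3:3 1:1  a_9=13
q^10  k|10↦f(k): 1:1 2:2 5:5 10:10  a_10=18
d|11:{1,11}  Σf=1+11=12
q^12  k|12↦f(k): 1:1 2:2 3:3 4:4 6:6 12:12  a_12=28

6, 12, 8, 15, 13, 18, 12, 28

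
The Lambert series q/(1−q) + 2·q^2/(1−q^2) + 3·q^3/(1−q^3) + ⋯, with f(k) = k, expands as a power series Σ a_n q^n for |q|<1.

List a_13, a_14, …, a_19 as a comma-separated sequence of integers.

14, 24, 24, 31, 18, 39, 20

q^13  k|13↦f(k): 1:1 13:13  a_13=14
d|14:{14,7,2,1}  Σf=14+7+2+1=24
[q^15] f(15)=15,f(5)=5,f(3)=3,f(1)=1 ⇒ 24
d|16:{16,8,4,2,1}  Σf=16+8+4+2+1=31
d|17:{1,17}  Σf=1+17=18
q^18  k|18↦f(k): 1:1 2:2 3:3 6:6 9:9 18:18  a_18=39
n=19: 1·19 19·1  f→[1+19]=20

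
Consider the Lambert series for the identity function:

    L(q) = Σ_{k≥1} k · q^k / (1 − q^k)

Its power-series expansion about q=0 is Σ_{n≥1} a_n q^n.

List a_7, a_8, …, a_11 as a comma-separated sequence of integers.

8, 15, 13, 18, 12

[q^7] f(1)=1,f(7)=7 ⇒ 8
q^8  k|8↦f(k): 1:1 2:2 4:4 8:8  a_8=15
q^9  k|9↦f(k): 1:1 3:3 9:9  a_9=13
d|10:{10,5,2,1}  Σf=10+5+2+1=18
q^11  k|11↦f(k): 1:1 11:11  a_11=12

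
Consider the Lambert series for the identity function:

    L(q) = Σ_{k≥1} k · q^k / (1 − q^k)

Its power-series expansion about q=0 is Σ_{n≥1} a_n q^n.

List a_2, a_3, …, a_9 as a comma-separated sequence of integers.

3, 4, 7, 6, 12, 8, 15, 13

[q^2] f(2)=2,f(1)=1 ⇒ 3
[q^3] f(3)=3,f(1)=1 ⇒ 4
[q^4] f(1)=1,f(2)=2,f(4)=4 ⇒ 7
[q^5] f(1)=1,f(5)=5 ⇒ 6
q^6  k|6↦f(k): 6:6 3:3 2:2 1:1  a_6=12
d|7:{7,1}  Σf=7+1=8
q^8  k|8↦f(k): 1:1 2:2 4:4 8:8  a_8=15
d|9:{9,3,1}  Σf=9+3+1=13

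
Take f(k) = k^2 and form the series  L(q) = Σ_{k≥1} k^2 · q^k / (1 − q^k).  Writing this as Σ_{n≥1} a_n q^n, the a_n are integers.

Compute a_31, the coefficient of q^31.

q^31  k|31↦f(k): 1:1 31:961  a_31=962

a_31 = 962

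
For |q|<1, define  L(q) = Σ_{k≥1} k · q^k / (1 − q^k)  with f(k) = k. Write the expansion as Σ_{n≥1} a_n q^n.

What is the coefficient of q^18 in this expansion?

n=18: 18·1 9·2 6·3 3·6 2·9 1·18  f→[18+9+6+3+2+1]=39

a_18 = 39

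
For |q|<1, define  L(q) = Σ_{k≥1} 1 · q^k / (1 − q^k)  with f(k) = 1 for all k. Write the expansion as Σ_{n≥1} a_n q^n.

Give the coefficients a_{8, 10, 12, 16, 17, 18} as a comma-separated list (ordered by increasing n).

4, 4, 6, 5, 2, 6

d|8:{1,2,4,8}  Σf=1+1+1+1=4
d|10:{1,2,5,10}  Σf=1+1+1+1=4
q^12  k|12↦f(k): 12:1 6:1 4:1 3:1 2:1 1:1  a_12=6
q^16  k|16↦f(k): 16:1 8:1 4:1 2:1 1:1  a_16=5
n=17: 17·1 1·17  f→[1+1]=2
d|18:{1,2,3,6,9,18}  Σf=1+1+1+1+1+1=6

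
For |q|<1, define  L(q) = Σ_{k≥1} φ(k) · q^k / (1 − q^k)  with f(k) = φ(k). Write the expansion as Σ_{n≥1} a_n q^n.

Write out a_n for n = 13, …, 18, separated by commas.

q^13  k|13↦φ(k): 13:12 1:1  a_13=13
n=14: 1·14 2·7 7·2 14·1  φ→[1+1+6+6]=14
q^15  k|15↦φ(k): 15:8 5:4 3:2 1:1  a_15=15
[q^16] φ(16)=8,φ(8)=4,φ(4)=2,φ(2)=1,φ(1)=1 ⇒ 16
n=17: 17·1 1·17  φ→[16+1]=17
n=18: 1·18 2·9 3·6 6·3 9·2 18·1  φ→[1+1+2+2+6+6]=18

13, 14, 15, 16, 17, 18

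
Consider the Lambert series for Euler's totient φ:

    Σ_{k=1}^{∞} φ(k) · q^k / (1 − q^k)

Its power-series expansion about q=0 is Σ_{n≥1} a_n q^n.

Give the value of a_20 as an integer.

d|20:{20,10,5,4,2,1}  Σφ=8+4+4+2+1+1=20

a_20 = 20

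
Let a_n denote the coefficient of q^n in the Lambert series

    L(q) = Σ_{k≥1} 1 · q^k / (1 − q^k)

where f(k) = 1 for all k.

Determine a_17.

a_17 = 2

n=17: 1·17 17·1  f→[1+1]=2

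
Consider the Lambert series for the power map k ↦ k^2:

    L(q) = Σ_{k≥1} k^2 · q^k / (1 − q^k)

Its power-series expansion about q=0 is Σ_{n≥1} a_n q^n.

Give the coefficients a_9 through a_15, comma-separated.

91, 130, 122, 210, 170, 250, 260

n=9: 1·9 3·3 9·1  f→[1+9+81]=91
[q^10] f(1)=1,f(2)=4,f(5)=25,f(10)=100 ⇒ 130
d|11:{11,1}  Σf=121+1=122
n=12: 1·12 2·6 3·4 4·3 6·2 12·1  f→[1+4+9+16+36+144]=210
n=13: 1·13 13·1  f→[1+169]=170
d|14:{14,7,2,1}  Σf=196+49+4+1=250
n=15: 15·1 5·3 3·5 1·15  f→[225+25+9+1]=260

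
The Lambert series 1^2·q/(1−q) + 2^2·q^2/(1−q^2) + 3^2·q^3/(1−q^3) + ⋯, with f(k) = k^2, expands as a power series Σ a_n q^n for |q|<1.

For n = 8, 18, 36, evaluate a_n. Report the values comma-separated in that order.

85, 455, 1911

[q^8] f(8)=64,f(4)=16,f(2)=4,f(1)=1 ⇒ 85
q^18  k|18↦f(k): 18:324 9:81 6:36 3:9 2:4 1:1  a_18=455
d|36:{36,18,12,9,6,4,3,2,1}  Σf=1296+324+144+81+36+16+9+4+1=1911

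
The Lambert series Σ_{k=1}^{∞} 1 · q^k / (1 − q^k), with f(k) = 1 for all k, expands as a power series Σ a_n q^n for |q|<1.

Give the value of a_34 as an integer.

a_34 = 4

d|34:{1,2,17,34}  Σf=1+1+1+1=4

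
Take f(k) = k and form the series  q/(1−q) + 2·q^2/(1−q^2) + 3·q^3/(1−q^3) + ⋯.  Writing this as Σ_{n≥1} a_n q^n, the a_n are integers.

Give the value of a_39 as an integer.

q^39  k|39↦f(k): 39:39 13:13 3:3 1:1  a_39=56

a_39 = 56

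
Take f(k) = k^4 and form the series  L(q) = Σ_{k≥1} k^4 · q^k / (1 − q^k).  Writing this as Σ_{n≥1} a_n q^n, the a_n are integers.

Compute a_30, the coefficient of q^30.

a_30 = 872644

d|30:{30,15,10,6,5,3,2,1}  Σf=810000+50625+10000+1296+625+81+16+1=872644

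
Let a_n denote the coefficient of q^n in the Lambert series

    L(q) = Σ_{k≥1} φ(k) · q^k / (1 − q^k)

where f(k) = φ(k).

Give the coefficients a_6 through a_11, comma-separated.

q^6  k|6↦φ(k): 1:1 2:1 3:2 6:2  a_6=6
q^7  k|7↦φ(k): 7:6 1:1  a_7=7
d|8:{8,4,2,1}  Σφ=4+2+1+1=8
n=9: 1·9 3·3 9·1  φ→[1+2+6]=9
q^10  k|10↦φ(k): 10:4 5:4 2:1 1:1  a_10=10
q^11  k|11↦φ(k): 11:10 1:1  a_11=11

6, 7, 8, 9, 10, 11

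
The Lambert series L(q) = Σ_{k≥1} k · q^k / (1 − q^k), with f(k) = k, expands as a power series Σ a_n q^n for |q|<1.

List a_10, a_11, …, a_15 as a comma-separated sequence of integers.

18, 12, 28, 14, 24, 24

n=10: 10·1 5·2 2·5 1·10  f→[10+5+2+1]=18
n=11: 1·11 11·1  f→[1+11]=12
[q^12] f(1)=1,f(2)=2,f(3)=3,f(4)=4,f(6)=6,f(12)=12 ⇒ 28
q^13  k|13↦f(k): 1:1 13:13  a_13=14
d|14:{1,2,7,14}  Σf=1+2+7+14=24
n=15: 1·15 3·5 5·3 15·1  f→[1+3+5+15]=24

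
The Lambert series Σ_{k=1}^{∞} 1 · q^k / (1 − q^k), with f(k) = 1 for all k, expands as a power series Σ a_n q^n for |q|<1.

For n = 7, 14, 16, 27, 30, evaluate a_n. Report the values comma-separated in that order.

2, 4, 5, 4, 8

d|7:{7,1}  Σf=1+1=2
n=14: 14·1 7·2 2·7 1·14  f→[1+1+1+1]=4
d|16:{16,8,4,2,1}  Σf=1+1+1+1+1=5
n=27: 1·27 3·9 9·3 27·1  f→[1+1+1+1]=4
n=30: 30·1 15·2 10·3 6·5 5·6 3·10 2·15 1·30  f→[1+1+1+1+1+1+1+1]=8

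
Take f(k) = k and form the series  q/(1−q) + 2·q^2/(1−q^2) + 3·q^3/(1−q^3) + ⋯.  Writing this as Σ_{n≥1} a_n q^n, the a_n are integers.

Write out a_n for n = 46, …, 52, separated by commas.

72, 48, 124, 57, 93, 72, 98

q^46  k|46↦f(k): 46:46 23:23 2:2 1:1  a_46=72
n=47: 1·47 47·1  f→[1+47]=48
q^48  k|48↦f(k): 1:1 2:2 3:3 4:4 6:6 8:8 12:12 16:16 24:24 48:48  a_48=124
n=49: 1·49 7·7 49·1  f→[1+7+49]=57
n=50: 1·50 2·25 5·10 10·5 25·2 50·1  f→[1+2+5+10+25+50]=93
q^51  k|51↦f(k): 1:1 3:3 17:17 51:51  a_51=72
n=52: 52·1 26·2 13·4 4·13 2·26 1·52  f→[52+26+13+4+2+1]=98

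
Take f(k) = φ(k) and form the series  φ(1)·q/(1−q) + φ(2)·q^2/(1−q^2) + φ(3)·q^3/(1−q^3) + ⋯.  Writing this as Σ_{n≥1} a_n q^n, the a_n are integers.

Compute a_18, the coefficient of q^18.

n=18: 1·18 2·9 3·6 6·3 9·2 18·1  φ→[1+1+2+2+6+6]=18

a_18 = 18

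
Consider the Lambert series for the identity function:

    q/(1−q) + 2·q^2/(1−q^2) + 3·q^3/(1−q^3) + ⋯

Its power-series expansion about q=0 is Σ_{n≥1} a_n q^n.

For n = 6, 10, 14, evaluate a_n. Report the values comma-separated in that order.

n=6: 1·6 2·3 3·2 6·1  f→[1+2+3+6]=12
n=10: 10·1 5·2 2·5 1·10  f→[10+5+2+1]=18
[q^14] f(14)=14,f(7)=7,f(2)=2,f(1)=1 ⇒ 24

12, 18, 24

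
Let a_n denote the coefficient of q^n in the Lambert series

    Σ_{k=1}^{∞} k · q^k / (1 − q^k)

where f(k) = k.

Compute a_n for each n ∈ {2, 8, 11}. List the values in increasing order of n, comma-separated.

d|2:{2,1}  Σf=2+1=3
[q^8] f(8)=8,f(4)=4,f(2)=2,f(1)=1 ⇒ 15
d|11:{1,11}  Σf=1+11=12

3, 15, 12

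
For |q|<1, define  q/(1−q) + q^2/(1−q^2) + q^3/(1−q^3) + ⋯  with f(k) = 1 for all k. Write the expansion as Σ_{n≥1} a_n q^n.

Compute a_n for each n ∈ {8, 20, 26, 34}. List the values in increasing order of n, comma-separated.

4, 6, 4, 4

[q^8] f(1)=1,f(2)=1,f(4)=1,f(8)=1 ⇒ 4
[q^20] f(20)=1,f(10)=1,f(5)=1,f(4)=1,f(2)=1,f(1)=1 ⇒ 6
q^26  k|26↦f(k): 26:1 13:1 2:1 1:1  a_26=4
d|34:{34,17,2,1}  Σf=1+1+1+1=4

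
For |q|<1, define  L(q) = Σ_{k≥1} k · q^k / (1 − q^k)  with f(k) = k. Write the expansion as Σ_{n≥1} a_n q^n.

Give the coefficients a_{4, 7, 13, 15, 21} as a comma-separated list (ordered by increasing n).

7, 8, 14, 24, 32

n=4: 1·4 2·2 4·1  f→[1+2+4]=7
q^7  k|7↦f(k): 7:7 1:1  a_7=8
d|13:{13,1}  Σf=13+1=14
q^15  k|15↦f(k): 15:15 5:5 3:3 1:1  a_15=24
d|21:{1,3,7,21}  Σf=1+3+7+21=32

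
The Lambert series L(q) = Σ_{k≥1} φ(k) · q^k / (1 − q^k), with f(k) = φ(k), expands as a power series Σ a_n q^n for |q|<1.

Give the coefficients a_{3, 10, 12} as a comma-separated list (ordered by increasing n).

n=3: 3·1 1·3  φ→[2+1]=3
[q^10] φ(1)=1,φ(2)=1,φ(5)=4,φ(10)=4 ⇒ 10
q^12  k|12↦φ(k): 12:4 6:2 4:2 3:2 2:1 1:1  a_12=12

3, 10, 12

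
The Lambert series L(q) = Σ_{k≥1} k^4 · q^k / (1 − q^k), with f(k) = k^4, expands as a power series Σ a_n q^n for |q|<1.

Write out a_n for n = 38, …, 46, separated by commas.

q^38  k|38↦f(k): 1:1 2:16 19:130321 38:2085136  a_38=2215474
q^39  k|39↦f(k): 1:1 3:81 13:28561 39:2313441  a_39=2342084
[q^40] f(40)=2560000,f(20)=160000,f(10)=10000,f(8)=4096,f(5)=625,f(4)=256,f(2)=16,f(1)=1 ⇒ 2734994
n=41: 1·41 41·1  f→[1+2825761]=2825762
n=42: 1·42 2·21 3·14 6·7 7·6 14·3 21·2 42·1  f→[1+16+81+1296+2401+38416+194481+3111696]=3348388
d|43:{43,1}  Σf=3418801+1=3418802
[q^44] f(44)=3748096,f(22)=234256,f(11)=14641,f(4)=256,f(2)=16,f(1)=1 ⇒ 3997266
q^45  k|45↦f(k): 45:4100625 15:50625 9:6561 5:625 3:81 1:1  a_45=4158518
n=46: 46·1 23·2 2·23 1·46  f→[4477456+279841+16+1]=4757314

2215474, 2342084, 2734994, 2825762, 3348388, 3418802, 3997266, 4158518, 4757314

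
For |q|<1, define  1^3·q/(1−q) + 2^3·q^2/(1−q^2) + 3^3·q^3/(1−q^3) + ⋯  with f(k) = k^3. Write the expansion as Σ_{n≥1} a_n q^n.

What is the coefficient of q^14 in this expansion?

[q^14] f(14)=2744,f(7)=343,f(2)=8,f(1)=1 ⇒ 3096

a_14 = 3096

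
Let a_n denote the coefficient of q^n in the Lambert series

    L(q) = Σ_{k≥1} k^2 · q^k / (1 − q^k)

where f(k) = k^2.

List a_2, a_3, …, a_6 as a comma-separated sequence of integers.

d|2:{1,2}  Σf=1+4=5
n=3: 3·1 1·3  f→[9+1]=10
n=4: 4·1 2·2 1·4  f→[16+4+1]=21
[q^5] f(5)=25,f(1)=1 ⇒ 26
[q^6] f(1)=1,f(2)=4,f(3)=9,f(6)=36 ⇒ 50

5, 10, 21, 26, 50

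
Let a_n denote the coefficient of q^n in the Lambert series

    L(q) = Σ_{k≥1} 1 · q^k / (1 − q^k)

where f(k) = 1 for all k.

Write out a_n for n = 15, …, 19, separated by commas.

d|15:{15,5,3,1}  Σf=1+1+1+1=4
n=16: 1·16 2·8 4·4 8·2 16·1  f→[1+1+1+1+1]=5
d|17:{17,1}  Σf=1+1=2
[q^18] f(18)=1,f(9)=1,f(6)=1,f(3)=1,f(2)=1,f(1)=1 ⇒ 6
n=19: 1·19 19·1  f→[1+1]=2

4, 5, 2, 6, 2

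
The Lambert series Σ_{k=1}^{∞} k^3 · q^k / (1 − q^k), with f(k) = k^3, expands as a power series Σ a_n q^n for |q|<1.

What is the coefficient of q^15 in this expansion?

n=15: 15·1 5·3 3·5 1·15  f→[3375+125+27+1]=3528

a_15 = 3528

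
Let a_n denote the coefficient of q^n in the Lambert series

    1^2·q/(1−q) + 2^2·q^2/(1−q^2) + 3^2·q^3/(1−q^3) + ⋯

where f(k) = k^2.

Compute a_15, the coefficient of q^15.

a_15 = 260

d|15:{1,3,5,15}  Σf=1+9+25+225=260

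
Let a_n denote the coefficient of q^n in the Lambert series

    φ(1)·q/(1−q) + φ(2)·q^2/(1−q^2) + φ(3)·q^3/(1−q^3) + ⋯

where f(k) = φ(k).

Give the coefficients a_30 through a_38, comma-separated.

d|30:{30,15,10,6,5,3,2,1}  Σφ=8+8+4+2+4+2+1+1=30
d|31:{31,1}  Σφ=30+1=31
d|32:{1,2,4,8,16,32}  Σφ=1+1+2+4+8+16=32
[q^33] φ(1)=1,φ(3)=2,φ(11)=10,φ(33)=20 ⇒ 33
q^34  k|34↦φ(k): 34:16 17:16 2:1 1:1  a_34=34
[q^35] φ(35)=24,φ(7)=6,φ(5)=4,φ(1)=1 ⇒ 35
n=36: 36·1 18·2 12·3 9·4 6·6 4·9 3·12 2·18 1·36  φ→[12+6+4+6+2+2+2+1+1]=36
n=37: 37·1 1·37  φ→[36+1]=37
d|38:{1,2,19,38}  Σφ=1+1+18+18=38

30, 31, 32, 33, 34, 35, 36, 37, 38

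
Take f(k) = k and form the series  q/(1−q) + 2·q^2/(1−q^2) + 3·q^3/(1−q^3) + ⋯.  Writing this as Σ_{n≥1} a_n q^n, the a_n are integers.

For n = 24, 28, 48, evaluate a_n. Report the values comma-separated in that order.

q^24  k|24↦f(k): 1:1 2:2 3:3 4:4 6:6 8:8 12:12 24:24  a_24=60
q^28  k|28↦f(k): 28:28 14:14 7:7 4:4 2:2 1:1  a_28=56
d|48:{1,2,3,4,6,8,12,16,24,48}  Σf=1+2+3+4+6+8+12+16+24+48=124

60, 56, 124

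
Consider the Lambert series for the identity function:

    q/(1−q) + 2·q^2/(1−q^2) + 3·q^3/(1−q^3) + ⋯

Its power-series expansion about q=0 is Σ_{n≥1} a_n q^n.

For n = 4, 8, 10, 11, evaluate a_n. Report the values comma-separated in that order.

n=4: 1·4 2·2 4·1  f→[1+2+4]=7
[q^8] f(1)=1,f(2)=2,f(4)=4,f(8)=8 ⇒ 15
[q^10] f(10)=10,f(5)=5,f(2)=2,f(1)=1 ⇒ 18
d|11:{1,11}  Σf=1+11=12

7, 15, 18, 12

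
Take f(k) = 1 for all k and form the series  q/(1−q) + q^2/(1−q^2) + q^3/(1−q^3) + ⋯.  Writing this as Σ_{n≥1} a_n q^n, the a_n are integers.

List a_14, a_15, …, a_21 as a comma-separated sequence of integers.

4, 4, 5, 2, 6, 2, 6, 4

n=14: 14·1 7·2 2·7 1·14  f→[1+1+1+1]=4
n=15: 15·1 5·3 3·5 1·15  f→[1+1+1+1]=4
n=16: 1·16 2·8 4·4 8·2 16·1  f→[1+1+1+1+1]=5
q^17  k|17↦f(k): 1:1 17:1  a_17=2
q^18  k|18↦f(k): 1:1 2:1 3:1 6:1 9:1 18:1  a_18=6
n=19: 1·19 19·1  f→[1+1]=2
n=20: 1·20 2·10 4·5 5·4 10·2 20·1  f→[1+1+1+1+1+1]=6
[q^21] f(1)=1,f(3)=1,f(7)=1,f(21)=1 ⇒ 4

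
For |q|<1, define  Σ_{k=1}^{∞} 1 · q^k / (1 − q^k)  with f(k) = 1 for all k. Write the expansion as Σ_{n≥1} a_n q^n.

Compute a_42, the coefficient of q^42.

a_42 = 8

[q^42] f(1)=1,f(2)=1,f(3)=1,f(6)=1,f(7)=1,f(14)=1,f(21)=1,f(42)=1 ⇒ 8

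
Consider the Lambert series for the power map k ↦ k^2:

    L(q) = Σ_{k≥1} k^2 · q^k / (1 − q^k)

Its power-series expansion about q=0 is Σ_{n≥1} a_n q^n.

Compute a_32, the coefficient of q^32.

n=32: 32·1 16·2 8·4 4·8 2·16 1·32  f→[1024+256+64+16+4+1]=1365

a_32 = 1365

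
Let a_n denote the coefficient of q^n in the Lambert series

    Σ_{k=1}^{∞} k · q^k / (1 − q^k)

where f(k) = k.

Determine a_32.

d|32:{1,2,4,8,16,32}  Σf=1+2+4+8+16+32=63

a_32 = 63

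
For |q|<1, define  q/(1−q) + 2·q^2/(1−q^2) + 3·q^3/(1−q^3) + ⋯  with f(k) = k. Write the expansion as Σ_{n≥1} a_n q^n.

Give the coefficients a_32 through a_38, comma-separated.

d|32:{1,2,4,8,16,32}  Σf=1+2+4+8+16+32=63
n=33: 33·1 11·3 3·11 1·33  f→[33+11+3+1]=48
d|34:{1,2,17,34}  Σf=1+2+17+34=54
[q^35] f(1)=1,f(5)=5,f(7)=7,f(35)=35 ⇒ 48
d|36:{1,2,3,4,6,9,12,18,36}  Σf=1+2+3+4+6+9+12+18+36=91
[q^37] f(1)=1,f(37)=37 ⇒ 38
d|38:{1,2,19,38}  Σf=1+2+19+38=60

63, 48, 54, 48, 91, 38, 60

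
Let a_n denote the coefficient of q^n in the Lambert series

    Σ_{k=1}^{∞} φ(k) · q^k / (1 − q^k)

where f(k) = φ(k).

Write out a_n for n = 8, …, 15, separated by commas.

[q^8] φ(1)=1,φ(2)=1,φ(4)=2,φ(8)=4 ⇒ 8
[q^9] φ(1)=1,φ(3)=2,φ(9)=6 ⇒ 9
n=10: 1·10 2·5 5·2 10·1  φ→[1+1+4+4]=10
n=11: 11·1 1·11  φ→[10+1]=11
n=12: 12·1 6·2 4·3 3·4 2·6 1·12  φ→[4+2+2+2+1+1]=12
[q^13] φ(13)=12,φ(1)=1 ⇒ 13
n=14: 14·1 7·2 2·7 1·14  φ→[6+6+1+1]=14
q^15  k|15↦φ(k): 15:8 5:4 3:2 1:1  a_15=15

8, 9, 10, 11, 12, 13, 14, 15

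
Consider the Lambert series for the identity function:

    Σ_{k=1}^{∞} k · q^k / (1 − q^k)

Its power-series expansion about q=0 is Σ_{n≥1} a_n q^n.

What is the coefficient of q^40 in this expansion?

a_40 = 90

n=40: 1·40 2·20 4·10 5·8 8·5 10·4 20·2 40·1  f→[1+2+4+5+8+10+20+40]=90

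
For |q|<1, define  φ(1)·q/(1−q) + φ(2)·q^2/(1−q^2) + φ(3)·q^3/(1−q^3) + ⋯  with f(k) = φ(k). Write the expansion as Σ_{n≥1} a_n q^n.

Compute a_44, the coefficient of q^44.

n=44: 44·1 22·2 11·4 4·11 2·22 1·44  φ→[20+10+10+2+1+1]=44

a_44 = 44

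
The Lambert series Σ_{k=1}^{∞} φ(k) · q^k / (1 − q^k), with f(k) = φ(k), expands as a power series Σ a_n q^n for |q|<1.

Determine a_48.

[q^48] φ(1)=1,φ(2)=1,φ(3)=2,φ(4)=2,φ(6)=2,φ(8)=4,φ(12)=4,φ(16)=8,φ(24)=8,φ(48)=16 ⇒ 48

a_48 = 48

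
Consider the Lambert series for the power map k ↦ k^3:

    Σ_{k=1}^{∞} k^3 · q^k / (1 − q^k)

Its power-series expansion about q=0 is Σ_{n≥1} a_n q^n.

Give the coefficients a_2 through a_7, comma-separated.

q^2  k|2↦f(k): 1:1 2:8  a_2=9
d|3:{1,3}  Σf=1+27=28
d|4:{4,2,1}  Σf=64+8+1=73
n=5: 1·5 5·1  f→[1+125]=126
d|6:{1,2,3,6}  Σf=1+8+27+216=252
q^7  k|7↦f(k): 7:343 1:1  a_7=344

9, 28, 73, 126, 252, 344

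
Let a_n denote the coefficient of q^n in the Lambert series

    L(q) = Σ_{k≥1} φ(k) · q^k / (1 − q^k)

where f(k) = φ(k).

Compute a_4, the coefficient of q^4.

n=4: 4·1 2·2 1·4  φ→[2+1+1]=4

a_4 = 4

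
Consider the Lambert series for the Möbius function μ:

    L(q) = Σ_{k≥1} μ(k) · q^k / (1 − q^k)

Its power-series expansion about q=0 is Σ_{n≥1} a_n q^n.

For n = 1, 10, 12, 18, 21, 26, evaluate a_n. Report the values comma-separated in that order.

d|1:{1}  Σμ=1=1
q^10  k|10↦μ(k): 1:1 2:-1 5:-1 10:1  a_10=0
q^12  k|12↦μ(k): 12:0 6:1 4:0 3:-1 2:-1 1:1  a_12=0
d|18:{18,9,6,3,2,1}  Σμ=0+0+1+(-1)+(-1)+1=0
[q^21] μ(21)=1,μ(7)=-1,μ(3)=-1,μ(1)=1 ⇒ 0
q^26  k|26↦μ(k): 26:1 13:-1 2:-1 1:1  a_26=0

1, 0, 0, 0, 0, 0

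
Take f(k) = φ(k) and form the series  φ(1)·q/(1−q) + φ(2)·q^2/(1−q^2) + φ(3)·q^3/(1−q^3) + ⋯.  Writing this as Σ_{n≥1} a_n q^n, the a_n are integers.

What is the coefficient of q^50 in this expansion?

d|50:{1,2,5,10,25,50}  Σφ=1+1+4+4+20+20=50

a_50 = 50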